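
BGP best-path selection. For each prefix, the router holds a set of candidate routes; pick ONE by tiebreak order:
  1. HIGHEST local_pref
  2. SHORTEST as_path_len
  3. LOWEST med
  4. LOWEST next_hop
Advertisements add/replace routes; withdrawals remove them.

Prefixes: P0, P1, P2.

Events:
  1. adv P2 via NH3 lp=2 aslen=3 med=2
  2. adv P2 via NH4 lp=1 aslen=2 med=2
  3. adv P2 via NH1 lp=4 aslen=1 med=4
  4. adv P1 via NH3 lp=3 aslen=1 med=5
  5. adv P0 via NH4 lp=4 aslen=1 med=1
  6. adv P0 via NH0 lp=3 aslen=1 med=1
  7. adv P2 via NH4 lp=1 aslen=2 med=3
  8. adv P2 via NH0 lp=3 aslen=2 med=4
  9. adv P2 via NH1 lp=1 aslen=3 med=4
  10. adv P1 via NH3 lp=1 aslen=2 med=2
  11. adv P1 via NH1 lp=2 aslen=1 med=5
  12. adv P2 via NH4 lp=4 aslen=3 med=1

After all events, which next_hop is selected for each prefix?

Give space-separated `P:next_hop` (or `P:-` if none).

Op 1: best P0=- P1=- P2=NH3
Op 2: best P0=- P1=- P2=NH3
Op 3: best P0=- P1=- P2=NH1
Op 4: best P0=- P1=NH3 P2=NH1
Op 5: best P0=NH4 P1=NH3 P2=NH1
Op 6: best P0=NH4 P1=NH3 P2=NH1
Op 7: best P0=NH4 P1=NH3 P2=NH1
Op 8: best P0=NH4 P1=NH3 P2=NH1
Op 9: best P0=NH4 P1=NH3 P2=NH0
Op 10: best P0=NH4 P1=NH3 P2=NH0
Op 11: best P0=NH4 P1=NH1 P2=NH0
Op 12: best P0=NH4 P1=NH1 P2=NH4

Answer: P0:NH4 P1:NH1 P2:NH4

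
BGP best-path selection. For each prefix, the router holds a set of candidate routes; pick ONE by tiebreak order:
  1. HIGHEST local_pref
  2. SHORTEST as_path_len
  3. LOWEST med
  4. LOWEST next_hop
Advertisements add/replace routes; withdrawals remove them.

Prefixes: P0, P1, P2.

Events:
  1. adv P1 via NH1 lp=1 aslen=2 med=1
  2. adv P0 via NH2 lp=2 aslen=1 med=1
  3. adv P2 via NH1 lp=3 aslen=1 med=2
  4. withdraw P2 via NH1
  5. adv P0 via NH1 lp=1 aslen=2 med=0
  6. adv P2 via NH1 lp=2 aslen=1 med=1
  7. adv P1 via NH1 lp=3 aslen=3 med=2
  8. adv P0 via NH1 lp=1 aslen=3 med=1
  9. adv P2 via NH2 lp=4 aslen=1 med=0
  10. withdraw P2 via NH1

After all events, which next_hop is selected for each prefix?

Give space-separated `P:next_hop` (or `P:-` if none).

Answer: P0:NH2 P1:NH1 P2:NH2

Derivation:
Op 1: best P0=- P1=NH1 P2=-
Op 2: best P0=NH2 P1=NH1 P2=-
Op 3: best P0=NH2 P1=NH1 P2=NH1
Op 4: best P0=NH2 P1=NH1 P2=-
Op 5: best P0=NH2 P1=NH1 P2=-
Op 6: best P0=NH2 P1=NH1 P2=NH1
Op 7: best P0=NH2 P1=NH1 P2=NH1
Op 8: best P0=NH2 P1=NH1 P2=NH1
Op 9: best P0=NH2 P1=NH1 P2=NH2
Op 10: best P0=NH2 P1=NH1 P2=NH2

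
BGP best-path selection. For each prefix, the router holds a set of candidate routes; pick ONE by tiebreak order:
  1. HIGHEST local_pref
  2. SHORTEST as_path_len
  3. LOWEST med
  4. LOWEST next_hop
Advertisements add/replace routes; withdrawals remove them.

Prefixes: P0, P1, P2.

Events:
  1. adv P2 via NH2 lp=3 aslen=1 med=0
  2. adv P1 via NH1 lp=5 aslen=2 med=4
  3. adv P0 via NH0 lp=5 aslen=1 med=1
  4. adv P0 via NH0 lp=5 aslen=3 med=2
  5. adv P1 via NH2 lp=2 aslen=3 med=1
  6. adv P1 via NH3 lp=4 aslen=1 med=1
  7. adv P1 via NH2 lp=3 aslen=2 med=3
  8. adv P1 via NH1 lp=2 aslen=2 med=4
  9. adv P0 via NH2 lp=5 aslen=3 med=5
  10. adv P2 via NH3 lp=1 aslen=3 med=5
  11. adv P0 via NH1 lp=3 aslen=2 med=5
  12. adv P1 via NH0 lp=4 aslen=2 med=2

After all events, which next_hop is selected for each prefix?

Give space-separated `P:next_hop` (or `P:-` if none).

Op 1: best P0=- P1=- P2=NH2
Op 2: best P0=- P1=NH1 P2=NH2
Op 3: best P0=NH0 P1=NH1 P2=NH2
Op 4: best P0=NH0 P1=NH1 P2=NH2
Op 5: best P0=NH0 P1=NH1 P2=NH2
Op 6: best P0=NH0 P1=NH1 P2=NH2
Op 7: best P0=NH0 P1=NH1 P2=NH2
Op 8: best P0=NH0 P1=NH3 P2=NH2
Op 9: best P0=NH0 P1=NH3 P2=NH2
Op 10: best P0=NH0 P1=NH3 P2=NH2
Op 11: best P0=NH0 P1=NH3 P2=NH2
Op 12: best P0=NH0 P1=NH3 P2=NH2

Answer: P0:NH0 P1:NH3 P2:NH2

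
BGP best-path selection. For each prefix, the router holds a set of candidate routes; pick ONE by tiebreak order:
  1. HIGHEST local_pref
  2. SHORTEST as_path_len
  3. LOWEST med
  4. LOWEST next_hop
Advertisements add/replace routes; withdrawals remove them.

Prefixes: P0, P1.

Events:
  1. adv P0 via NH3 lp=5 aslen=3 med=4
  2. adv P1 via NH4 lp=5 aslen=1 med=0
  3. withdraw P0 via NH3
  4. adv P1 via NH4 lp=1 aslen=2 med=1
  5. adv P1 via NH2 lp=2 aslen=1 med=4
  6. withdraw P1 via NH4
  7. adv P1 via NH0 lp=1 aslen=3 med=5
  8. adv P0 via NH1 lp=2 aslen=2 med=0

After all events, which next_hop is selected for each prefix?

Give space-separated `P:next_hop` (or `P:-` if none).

Answer: P0:NH1 P1:NH2

Derivation:
Op 1: best P0=NH3 P1=-
Op 2: best P0=NH3 P1=NH4
Op 3: best P0=- P1=NH4
Op 4: best P0=- P1=NH4
Op 5: best P0=- P1=NH2
Op 6: best P0=- P1=NH2
Op 7: best P0=- P1=NH2
Op 8: best P0=NH1 P1=NH2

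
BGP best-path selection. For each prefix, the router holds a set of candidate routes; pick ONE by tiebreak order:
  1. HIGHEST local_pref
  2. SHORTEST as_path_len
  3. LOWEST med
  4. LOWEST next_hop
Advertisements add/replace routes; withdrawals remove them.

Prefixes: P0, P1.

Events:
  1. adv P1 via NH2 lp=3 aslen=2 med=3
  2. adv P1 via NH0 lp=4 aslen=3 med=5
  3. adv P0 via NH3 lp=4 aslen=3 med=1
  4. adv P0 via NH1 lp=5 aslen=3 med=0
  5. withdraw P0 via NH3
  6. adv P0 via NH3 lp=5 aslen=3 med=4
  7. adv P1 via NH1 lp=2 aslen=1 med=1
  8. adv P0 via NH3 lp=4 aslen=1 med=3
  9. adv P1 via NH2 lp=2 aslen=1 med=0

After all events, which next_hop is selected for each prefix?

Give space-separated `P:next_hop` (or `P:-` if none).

Answer: P0:NH1 P1:NH0

Derivation:
Op 1: best P0=- P1=NH2
Op 2: best P0=- P1=NH0
Op 3: best P0=NH3 P1=NH0
Op 4: best P0=NH1 P1=NH0
Op 5: best P0=NH1 P1=NH0
Op 6: best P0=NH1 P1=NH0
Op 7: best P0=NH1 P1=NH0
Op 8: best P0=NH1 P1=NH0
Op 9: best P0=NH1 P1=NH0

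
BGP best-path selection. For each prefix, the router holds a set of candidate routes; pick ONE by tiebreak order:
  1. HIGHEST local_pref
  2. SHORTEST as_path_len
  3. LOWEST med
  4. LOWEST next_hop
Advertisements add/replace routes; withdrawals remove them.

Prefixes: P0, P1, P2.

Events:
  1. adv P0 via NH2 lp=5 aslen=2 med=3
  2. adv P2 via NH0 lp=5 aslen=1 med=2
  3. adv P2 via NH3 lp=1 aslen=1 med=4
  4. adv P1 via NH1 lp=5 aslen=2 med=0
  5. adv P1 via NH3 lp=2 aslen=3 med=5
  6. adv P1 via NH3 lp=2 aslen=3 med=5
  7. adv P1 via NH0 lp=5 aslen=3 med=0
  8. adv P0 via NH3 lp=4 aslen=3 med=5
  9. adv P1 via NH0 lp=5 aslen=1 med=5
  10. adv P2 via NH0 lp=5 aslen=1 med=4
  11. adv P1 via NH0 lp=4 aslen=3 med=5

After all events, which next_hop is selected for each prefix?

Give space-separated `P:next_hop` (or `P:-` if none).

Answer: P0:NH2 P1:NH1 P2:NH0

Derivation:
Op 1: best P0=NH2 P1=- P2=-
Op 2: best P0=NH2 P1=- P2=NH0
Op 3: best P0=NH2 P1=- P2=NH0
Op 4: best P0=NH2 P1=NH1 P2=NH0
Op 5: best P0=NH2 P1=NH1 P2=NH0
Op 6: best P0=NH2 P1=NH1 P2=NH0
Op 7: best P0=NH2 P1=NH1 P2=NH0
Op 8: best P0=NH2 P1=NH1 P2=NH0
Op 9: best P0=NH2 P1=NH0 P2=NH0
Op 10: best P0=NH2 P1=NH0 P2=NH0
Op 11: best P0=NH2 P1=NH1 P2=NH0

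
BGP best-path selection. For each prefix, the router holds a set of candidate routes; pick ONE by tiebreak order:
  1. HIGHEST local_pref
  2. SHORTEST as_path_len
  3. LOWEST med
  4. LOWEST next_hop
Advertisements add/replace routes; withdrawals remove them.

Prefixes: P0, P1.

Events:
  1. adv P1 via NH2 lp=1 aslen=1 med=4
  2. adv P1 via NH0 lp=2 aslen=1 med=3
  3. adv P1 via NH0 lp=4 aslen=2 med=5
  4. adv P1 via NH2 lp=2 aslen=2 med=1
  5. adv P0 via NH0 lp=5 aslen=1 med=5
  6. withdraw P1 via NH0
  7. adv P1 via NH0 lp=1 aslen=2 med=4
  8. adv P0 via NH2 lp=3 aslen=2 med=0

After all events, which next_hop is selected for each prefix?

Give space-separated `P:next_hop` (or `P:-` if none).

Op 1: best P0=- P1=NH2
Op 2: best P0=- P1=NH0
Op 3: best P0=- P1=NH0
Op 4: best P0=- P1=NH0
Op 5: best P0=NH0 P1=NH0
Op 6: best P0=NH0 P1=NH2
Op 7: best P0=NH0 P1=NH2
Op 8: best P0=NH0 P1=NH2

Answer: P0:NH0 P1:NH2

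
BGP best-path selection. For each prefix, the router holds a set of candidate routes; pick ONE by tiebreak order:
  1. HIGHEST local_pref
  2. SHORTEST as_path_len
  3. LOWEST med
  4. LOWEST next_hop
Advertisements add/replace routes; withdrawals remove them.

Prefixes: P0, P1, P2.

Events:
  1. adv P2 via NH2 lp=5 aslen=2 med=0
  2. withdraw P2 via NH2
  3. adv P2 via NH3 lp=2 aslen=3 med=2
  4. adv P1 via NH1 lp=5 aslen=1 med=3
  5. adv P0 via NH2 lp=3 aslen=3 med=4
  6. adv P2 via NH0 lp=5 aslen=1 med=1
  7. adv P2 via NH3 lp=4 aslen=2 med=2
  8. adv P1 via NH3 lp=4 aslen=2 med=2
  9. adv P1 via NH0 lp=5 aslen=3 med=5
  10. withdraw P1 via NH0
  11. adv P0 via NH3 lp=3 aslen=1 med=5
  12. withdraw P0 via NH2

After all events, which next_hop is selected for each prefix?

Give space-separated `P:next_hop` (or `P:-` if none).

Answer: P0:NH3 P1:NH1 P2:NH0

Derivation:
Op 1: best P0=- P1=- P2=NH2
Op 2: best P0=- P1=- P2=-
Op 3: best P0=- P1=- P2=NH3
Op 4: best P0=- P1=NH1 P2=NH3
Op 5: best P0=NH2 P1=NH1 P2=NH3
Op 6: best P0=NH2 P1=NH1 P2=NH0
Op 7: best P0=NH2 P1=NH1 P2=NH0
Op 8: best P0=NH2 P1=NH1 P2=NH0
Op 9: best P0=NH2 P1=NH1 P2=NH0
Op 10: best P0=NH2 P1=NH1 P2=NH0
Op 11: best P0=NH3 P1=NH1 P2=NH0
Op 12: best P0=NH3 P1=NH1 P2=NH0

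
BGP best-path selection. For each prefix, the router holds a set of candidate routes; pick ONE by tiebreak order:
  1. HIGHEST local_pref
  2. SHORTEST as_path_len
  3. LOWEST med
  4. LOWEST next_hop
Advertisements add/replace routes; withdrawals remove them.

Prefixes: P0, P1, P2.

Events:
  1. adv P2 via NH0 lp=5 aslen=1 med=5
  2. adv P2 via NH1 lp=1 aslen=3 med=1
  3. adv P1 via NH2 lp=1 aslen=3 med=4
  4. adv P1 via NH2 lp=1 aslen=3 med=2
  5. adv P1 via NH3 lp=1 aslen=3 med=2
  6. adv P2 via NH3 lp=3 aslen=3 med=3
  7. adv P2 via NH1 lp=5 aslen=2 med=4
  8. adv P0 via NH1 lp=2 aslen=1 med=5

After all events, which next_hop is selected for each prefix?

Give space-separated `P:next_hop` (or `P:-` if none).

Answer: P0:NH1 P1:NH2 P2:NH0

Derivation:
Op 1: best P0=- P1=- P2=NH0
Op 2: best P0=- P1=- P2=NH0
Op 3: best P0=- P1=NH2 P2=NH0
Op 4: best P0=- P1=NH2 P2=NH0
Op 5: best P0=- P1=NH2 P2=NH0
Op 6: best P0=- P1=NH2 P2=NH0
Op 7: best P0=- P1=NH2 P2=NH0
Op 8: best P0=NH1 P1=NH2 P2=NH0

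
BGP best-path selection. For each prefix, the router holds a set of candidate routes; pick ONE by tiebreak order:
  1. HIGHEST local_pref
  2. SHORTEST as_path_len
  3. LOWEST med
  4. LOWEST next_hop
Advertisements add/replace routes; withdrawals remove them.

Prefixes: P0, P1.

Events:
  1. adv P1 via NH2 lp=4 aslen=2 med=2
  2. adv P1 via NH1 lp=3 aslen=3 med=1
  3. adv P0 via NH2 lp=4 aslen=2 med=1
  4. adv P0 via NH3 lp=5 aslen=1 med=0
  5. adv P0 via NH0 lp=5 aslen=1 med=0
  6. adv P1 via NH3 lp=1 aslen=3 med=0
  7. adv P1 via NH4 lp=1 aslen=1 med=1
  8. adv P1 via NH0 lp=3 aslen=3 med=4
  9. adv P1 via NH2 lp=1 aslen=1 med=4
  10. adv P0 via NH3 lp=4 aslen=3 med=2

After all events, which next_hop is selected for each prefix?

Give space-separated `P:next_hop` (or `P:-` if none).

Op 1: best P0=- P1=NH2
Op 2: best P0=- P1=NH2
Op 3: best P0=NH2 P1=NH2
Op 4: best P0=NH3 P1=NH2
Op 5: best P0=NH0 P1=NH2
Op 6: best P0=NH0 P1=NH2
Op 7: best P0=NH0 P1=NH2
Op 8: best P0=NH0 P1=NH2
Op 9: best P0=NH0 P1=NH1
Op 10: best P0=NH0 P1=NH1

Answer: P0:NH0 P1:NH1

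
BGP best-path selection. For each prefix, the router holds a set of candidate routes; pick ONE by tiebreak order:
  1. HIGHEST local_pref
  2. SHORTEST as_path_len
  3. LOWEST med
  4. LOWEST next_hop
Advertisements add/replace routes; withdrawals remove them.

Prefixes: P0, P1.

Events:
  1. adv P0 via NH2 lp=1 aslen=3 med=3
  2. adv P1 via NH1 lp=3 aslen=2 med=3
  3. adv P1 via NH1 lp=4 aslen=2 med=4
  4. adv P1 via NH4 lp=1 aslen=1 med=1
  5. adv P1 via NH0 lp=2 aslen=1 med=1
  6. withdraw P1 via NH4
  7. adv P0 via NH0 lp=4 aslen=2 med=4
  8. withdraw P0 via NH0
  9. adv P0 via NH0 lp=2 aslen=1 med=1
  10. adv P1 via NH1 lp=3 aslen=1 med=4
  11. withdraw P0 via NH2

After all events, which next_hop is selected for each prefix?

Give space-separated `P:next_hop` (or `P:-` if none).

Answer: P0:NH0 P1:NH1

Derivation:
Op 1: best P0=NH2 P1=-
Op 2: best P0=NH2 P1=NH1
Op 3: best P0=NH2 P1=NH1
Op 4: best P0=NH2 P1=NH1
Op 5: best P0=NH2 P1=NH1
Op 6: best P0=NH2 P1=NH1
Op 7: best P0=NH0 P1=NH1
Op 8: best P0=NH2 P1=NH1
Op 9: best P0=NH0 P1=NH1
Op 10: best P0=NH0 P1=NH1
Op 11: best P0=NH0 P1=NH1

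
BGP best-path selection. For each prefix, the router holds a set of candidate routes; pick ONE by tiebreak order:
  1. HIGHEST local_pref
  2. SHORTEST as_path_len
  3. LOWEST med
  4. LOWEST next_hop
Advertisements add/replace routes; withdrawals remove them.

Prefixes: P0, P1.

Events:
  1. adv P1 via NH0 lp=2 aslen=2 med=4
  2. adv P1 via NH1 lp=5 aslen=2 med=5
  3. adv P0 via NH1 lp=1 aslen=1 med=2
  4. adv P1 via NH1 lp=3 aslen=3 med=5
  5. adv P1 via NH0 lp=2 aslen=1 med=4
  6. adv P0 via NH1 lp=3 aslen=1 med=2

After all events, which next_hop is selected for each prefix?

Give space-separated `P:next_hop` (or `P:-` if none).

Op 1: best P0=- P1=NH0
Op 2: best P0=- P1=NH1
Op 3: best P0=NH1 P1=NH1
Op 4: best P0=NH1 P1=NH1
Op 5: best P0=NH1 P1=NH1
Op 6: best P0=NH1 P1=NH1

Answer: P0:NH1 P1:NH1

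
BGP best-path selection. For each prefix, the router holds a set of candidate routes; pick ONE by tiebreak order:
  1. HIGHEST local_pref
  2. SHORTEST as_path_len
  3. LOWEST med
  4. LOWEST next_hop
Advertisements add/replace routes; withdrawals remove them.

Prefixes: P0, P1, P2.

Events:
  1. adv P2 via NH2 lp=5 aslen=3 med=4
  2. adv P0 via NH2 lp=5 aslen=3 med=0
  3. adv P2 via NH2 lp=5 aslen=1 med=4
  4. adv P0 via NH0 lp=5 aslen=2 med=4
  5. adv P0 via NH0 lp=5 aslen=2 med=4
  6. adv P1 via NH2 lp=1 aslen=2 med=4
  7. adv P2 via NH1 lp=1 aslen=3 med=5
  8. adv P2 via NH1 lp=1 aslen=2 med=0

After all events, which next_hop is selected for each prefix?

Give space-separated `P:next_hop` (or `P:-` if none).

Op 1: best P0=- P1=- P2=NH2
Op 2: best P0=NH2 P1=- P2=NH2
Op 3: best P0=NH2 P1=- P2=NH2
Op 4: best P0=NH0 P1=- P2=NH2
Op 5: best P0=NH0 P1=- P2=NH2
Op 6: best P0=NH0 P1=NH2 P2=NH2
Op 7: best P0=NH0 P1=NH2 P2=NH2
Op 8: best P0=NH0 P1=NH2 P2=NH2

Answer: P0:NH0 P1:NH2 P2:NH2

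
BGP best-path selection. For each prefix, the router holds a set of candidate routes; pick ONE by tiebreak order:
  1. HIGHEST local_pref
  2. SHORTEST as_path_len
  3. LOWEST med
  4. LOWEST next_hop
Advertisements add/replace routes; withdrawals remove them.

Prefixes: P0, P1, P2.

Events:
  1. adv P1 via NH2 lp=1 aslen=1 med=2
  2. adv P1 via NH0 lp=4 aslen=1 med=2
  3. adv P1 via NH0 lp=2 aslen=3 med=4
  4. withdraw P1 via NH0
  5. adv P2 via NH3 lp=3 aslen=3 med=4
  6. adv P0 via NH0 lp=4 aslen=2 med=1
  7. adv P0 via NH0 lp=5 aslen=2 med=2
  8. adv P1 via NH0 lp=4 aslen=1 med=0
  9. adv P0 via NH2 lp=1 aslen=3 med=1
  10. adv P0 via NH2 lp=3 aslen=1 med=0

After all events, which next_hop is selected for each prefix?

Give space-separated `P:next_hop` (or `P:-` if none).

Op 1: best P0=- P1=NH2 P2=-
Op 2: best P0=- P1=NH0 P2=-
Op 3: best P0=- P1=NH0 P2=-
Op 4: best P0=- P1=NH2 P2=-
Op 5: best P0=- P1=NH2 P2=NH3
Op 6: best P0=NH0 P1=NH2 P2=NH3
Op 7: best P0=NH0 P1=NH2 P2=NH3
Op 8: best P0=NH0 P1=NH0 P2=NH3
Op 9: best P0=NH0 P1=NH0 P2=NH3
Op 10: best P0=NH0 P1=NH0 P2=NH3

Answer: P0:NH0 P1:NH0 P2:NH3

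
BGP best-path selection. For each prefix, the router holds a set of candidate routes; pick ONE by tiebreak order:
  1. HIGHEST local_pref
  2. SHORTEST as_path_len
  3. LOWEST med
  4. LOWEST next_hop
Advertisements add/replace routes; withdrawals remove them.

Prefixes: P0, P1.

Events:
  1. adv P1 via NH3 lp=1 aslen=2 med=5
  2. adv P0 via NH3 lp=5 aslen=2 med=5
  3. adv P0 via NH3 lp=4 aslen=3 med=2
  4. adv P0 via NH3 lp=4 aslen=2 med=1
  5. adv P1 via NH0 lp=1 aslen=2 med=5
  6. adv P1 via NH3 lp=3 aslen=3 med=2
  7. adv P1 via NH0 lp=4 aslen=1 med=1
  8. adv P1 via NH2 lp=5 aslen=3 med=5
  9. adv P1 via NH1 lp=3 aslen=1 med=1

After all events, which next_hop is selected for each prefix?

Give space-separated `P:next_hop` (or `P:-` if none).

Op 1: best P0=- P1=NH3
Op 2: best P0=NH3 P1=NH3
Op 3: best P0=NH3 P1=NH3
Op 4: best P0=NH3 P1=NH3
Op 5: best P0=NH3 P1=NH0
Op 6: best P0=NH3 P1=NH3
Op 7: best P0=NH3 P1=NH0
Op 8: best P0=NH3 P1=NH2
Op 9: best P0=NH3 P1=NH2

Answer: P0:NH3 P1:NH2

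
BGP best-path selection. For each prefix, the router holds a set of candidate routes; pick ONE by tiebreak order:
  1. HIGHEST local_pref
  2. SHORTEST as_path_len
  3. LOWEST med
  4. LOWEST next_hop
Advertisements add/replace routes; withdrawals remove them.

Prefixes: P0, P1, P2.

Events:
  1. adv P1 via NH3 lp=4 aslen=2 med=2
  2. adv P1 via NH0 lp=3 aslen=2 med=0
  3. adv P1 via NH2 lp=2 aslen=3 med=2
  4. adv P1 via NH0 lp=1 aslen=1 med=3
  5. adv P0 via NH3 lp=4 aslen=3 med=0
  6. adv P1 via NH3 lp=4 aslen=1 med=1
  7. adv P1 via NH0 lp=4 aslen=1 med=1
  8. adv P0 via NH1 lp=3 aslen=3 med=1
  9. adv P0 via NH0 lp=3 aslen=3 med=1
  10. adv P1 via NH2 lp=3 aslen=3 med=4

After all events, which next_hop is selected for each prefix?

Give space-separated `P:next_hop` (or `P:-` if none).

Op 1: best P0=- P1=NH3 P2=-
Op 2: best P0=- P1=NH3 P2=-
Op 3: best P0=- P1=NH3 P2=-
Op 4: best P0=- P1=NH3 P2=-
Op 5: best P0=NH3 P1=NH3 P2=-
Op 6: best P0=NH3 P1=NH3 P2=-
Op 7: best P0=NH3 P1=NH0 P2=-
Op 8: best P0=NH3 P1=NH0 P2=-
Op 9: best P0=NH3 P1=NH0 P2=-
Op 10: best P0=NH3 P1=NH0 P2=-

Answer: P0:NH3 P1:NH0 P2:-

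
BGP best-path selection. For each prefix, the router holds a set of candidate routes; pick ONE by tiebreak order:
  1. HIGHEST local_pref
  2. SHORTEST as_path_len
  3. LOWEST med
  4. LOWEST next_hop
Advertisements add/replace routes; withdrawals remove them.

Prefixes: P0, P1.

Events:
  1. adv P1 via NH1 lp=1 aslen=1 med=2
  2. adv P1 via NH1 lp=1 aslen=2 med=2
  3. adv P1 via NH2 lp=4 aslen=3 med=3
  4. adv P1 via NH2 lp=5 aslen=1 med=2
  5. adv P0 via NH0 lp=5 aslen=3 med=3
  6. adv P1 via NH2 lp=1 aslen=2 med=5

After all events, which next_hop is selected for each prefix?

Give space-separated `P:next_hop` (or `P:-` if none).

Op 1: best P0=- P1=NH1
Op 2: best P0=- P1=NH1
Op 3: best P0=- P1=NH2
Op 4: best P0=- P1=NH2
Op 5: best P0=NH0 P1=NH2
Op 6: best P0=NH0 P1=NH1

Answer: P0:NH0 P1:NH1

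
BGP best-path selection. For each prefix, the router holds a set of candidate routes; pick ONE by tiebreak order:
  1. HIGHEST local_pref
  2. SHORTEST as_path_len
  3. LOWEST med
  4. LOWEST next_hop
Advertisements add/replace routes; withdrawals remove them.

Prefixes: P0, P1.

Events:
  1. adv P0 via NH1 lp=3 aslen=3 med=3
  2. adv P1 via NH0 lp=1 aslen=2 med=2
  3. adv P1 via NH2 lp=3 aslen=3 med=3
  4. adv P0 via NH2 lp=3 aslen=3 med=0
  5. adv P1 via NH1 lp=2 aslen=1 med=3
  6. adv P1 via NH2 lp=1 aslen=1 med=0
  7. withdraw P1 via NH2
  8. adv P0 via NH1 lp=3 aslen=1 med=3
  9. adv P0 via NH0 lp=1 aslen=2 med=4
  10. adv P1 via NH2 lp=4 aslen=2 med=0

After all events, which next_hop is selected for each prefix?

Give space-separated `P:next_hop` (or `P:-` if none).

Answer: P0:NH1 P1:NH2

Derivation:
Op 1: best P0=NH1 P1=-
Op 2: best P0=NH1 P1=NH0
Op 3: best P0=NH1 P1=NH2
Op 4: best P0=NH2 P1=NH2
Op 5: best P0=NH2 P1=NH2
Op 6: best P0=NH2 P1=NH1
Op 7: best P0=NH2 P1=NH1
Op 8: best P0=NH1 P1=NH1
Op 9: best P0=NH1 P1=NH1
Op 10: best P0=NH1 P1=NH2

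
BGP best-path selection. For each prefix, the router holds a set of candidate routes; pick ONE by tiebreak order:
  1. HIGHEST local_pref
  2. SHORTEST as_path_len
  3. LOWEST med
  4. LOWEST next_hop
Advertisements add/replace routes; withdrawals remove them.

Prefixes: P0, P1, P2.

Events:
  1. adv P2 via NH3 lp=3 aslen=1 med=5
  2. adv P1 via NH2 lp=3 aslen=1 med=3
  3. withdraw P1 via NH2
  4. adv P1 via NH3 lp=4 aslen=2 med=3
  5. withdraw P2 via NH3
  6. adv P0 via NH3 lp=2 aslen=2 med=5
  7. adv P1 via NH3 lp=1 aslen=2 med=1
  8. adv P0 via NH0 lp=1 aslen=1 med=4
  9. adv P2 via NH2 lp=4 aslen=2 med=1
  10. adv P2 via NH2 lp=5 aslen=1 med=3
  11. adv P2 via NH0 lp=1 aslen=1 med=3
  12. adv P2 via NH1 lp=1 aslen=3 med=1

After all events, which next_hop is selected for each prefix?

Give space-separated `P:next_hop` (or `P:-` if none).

Answer: P0:NH3 P1:NH3 P2:NH2

Derivation:
Op 1: best P0=- P1=- P2=NH3
Op 2: best P0=- P1=NH2 P2=NH3
Op 3: best P0=- P1=- P2=NH3
Op 4: best P0=- P1=NH3 P2=NH3
Op 5: best P0=- P1=NH3 P2=-
Op 6: best P0=NH3 P1=NH3 P2=-
Op 7: best P0=NH3 P1=NH3 P2=-
Op 8: best P0=NH3 P1=NH3 P2=-
Op 9: best P0=NH3 P1=NH3 P2=NH2
Op 10: best P0=NH3 P1=NH3 P2=NH2
Op 11: best P0=NH3 P1=NH3 P2=NH2
Op 12: best P0=NH3 P1=NH3 P2=NH2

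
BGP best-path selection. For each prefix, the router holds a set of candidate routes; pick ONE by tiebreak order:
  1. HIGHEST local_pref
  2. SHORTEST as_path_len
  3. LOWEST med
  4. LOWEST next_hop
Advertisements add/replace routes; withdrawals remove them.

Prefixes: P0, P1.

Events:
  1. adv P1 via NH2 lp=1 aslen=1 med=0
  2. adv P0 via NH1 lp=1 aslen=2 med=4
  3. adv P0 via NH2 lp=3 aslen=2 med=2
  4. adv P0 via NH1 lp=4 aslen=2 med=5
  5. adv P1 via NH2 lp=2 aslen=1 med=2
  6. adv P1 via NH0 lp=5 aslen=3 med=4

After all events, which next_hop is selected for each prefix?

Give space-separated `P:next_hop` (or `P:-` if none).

Answer: P0:NH1 P1:NH0

Derivation:
Op 1: best P0=- P1=NH2
Op 2: best P0=NH1 P1=NH2
Op 3: best P0=NH2 P1=NH2
Op 4: best P0=NH1 P1=NH2
Op 5: best P0=NH1 P1=NH2
Op 6: best P0=NH1 P1=NH0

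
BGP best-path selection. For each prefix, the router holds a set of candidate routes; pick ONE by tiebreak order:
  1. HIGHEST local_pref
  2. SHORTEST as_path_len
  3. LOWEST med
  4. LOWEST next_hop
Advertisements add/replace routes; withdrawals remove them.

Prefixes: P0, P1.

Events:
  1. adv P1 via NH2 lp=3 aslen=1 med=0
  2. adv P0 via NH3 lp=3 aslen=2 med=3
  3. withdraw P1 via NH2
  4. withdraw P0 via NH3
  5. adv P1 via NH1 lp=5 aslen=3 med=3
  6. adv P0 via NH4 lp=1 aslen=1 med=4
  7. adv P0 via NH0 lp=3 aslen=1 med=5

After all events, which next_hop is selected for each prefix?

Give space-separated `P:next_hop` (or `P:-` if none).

Op 1: best P0=- P1=NH2
Op 2: best P0=NH3 P1=NH2
Op 3: best P0=NH3 P1=-
Op 4: best P0=- P1=-
Op 5: best P0=- P1=NH1
Op 6: best P0=NH4 P1=NH1
Op 7: best P0=NH0 P1=NH1

Answer: P0:NH0 P1:NH1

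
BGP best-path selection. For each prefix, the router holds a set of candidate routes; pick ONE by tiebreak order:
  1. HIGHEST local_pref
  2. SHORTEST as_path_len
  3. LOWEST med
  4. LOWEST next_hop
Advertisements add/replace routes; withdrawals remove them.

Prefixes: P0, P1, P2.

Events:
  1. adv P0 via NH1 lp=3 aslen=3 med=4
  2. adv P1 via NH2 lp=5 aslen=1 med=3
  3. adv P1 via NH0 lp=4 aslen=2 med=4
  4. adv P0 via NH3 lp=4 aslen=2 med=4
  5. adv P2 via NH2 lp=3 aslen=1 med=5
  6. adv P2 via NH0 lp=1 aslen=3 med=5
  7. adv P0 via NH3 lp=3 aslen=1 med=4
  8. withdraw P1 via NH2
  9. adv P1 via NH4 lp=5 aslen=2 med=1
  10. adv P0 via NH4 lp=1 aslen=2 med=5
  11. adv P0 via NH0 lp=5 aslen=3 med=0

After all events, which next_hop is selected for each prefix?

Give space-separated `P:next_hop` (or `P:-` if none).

Answer: P0:NH0 P1:NH4 P2:NH2

Derivation:
Op 1: best P0=NH1 P1=- P2=-
Op 2: best P0=NH1 P1=NH2 P2=-
Op 3: best P0=NH1 P1=NH2 P2=-
Op 4: best P0=NH3 P1=NH2 P2=-
Op 5: best P0=NH3 P1=NH2 P2=NH2
Op 6: best P0=NH3 P1=NH2 P2=NH2
Op 7: best P0=NH3 P1=NH2 P2=NH2
Op 8: best P0=NH3 P1=NH0 P2=NH2
Op 9: best P0=NH3 P1=NH4 P2=NH2
Op 10: best P0=NH3 P1=NH4 P2=NH2
Op 11: best P0=NH0 P1=NH4 P2=NH2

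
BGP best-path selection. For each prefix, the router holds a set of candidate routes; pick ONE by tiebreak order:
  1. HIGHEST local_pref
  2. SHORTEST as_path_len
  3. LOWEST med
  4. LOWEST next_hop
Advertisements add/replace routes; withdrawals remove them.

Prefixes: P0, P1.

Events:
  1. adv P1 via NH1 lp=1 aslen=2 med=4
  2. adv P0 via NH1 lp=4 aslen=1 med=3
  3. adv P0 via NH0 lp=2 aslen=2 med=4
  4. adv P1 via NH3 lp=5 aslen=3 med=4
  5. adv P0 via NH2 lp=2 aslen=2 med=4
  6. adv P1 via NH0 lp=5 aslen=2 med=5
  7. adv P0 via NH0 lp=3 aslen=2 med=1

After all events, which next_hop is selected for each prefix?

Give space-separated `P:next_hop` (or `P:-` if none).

Op 1: best P0=- P1=NH1
Op 2: best P0=NH1 P1=NH1
Op 3: best P0=NH1 P1=NH1
Op 4: best P0=NH1 P1=NH3
Op 5: best P0=NH1 P1=NH3
Op 6: best P0=NH1 P1=NH0
Op 7: best P0=NH1 P1=NH0

Answer: P0:NH1 P1:NH0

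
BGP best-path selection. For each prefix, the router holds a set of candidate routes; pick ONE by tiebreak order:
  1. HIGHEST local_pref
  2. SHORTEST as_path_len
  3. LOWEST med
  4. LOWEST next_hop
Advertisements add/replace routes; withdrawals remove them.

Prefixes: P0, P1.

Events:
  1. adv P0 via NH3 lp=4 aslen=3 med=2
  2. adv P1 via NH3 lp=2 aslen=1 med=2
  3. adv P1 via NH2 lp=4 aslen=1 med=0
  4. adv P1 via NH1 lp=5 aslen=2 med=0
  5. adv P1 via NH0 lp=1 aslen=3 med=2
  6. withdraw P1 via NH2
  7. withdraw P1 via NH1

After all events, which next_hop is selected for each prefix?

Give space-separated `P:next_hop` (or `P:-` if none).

Answer: P0:NH3 P1:NH3

Derivation:
Op 1: best P0=NH3 P1=-
Op 2: best P0=NH3 P1=NH3
Op 3: best P0=NH3 P1=NH2
Op 4: best P0=NH3 P1=NH1
Op 5: best P0=NH3 P1=NH1
Op 6: best P0=NH3 P1=NH1
Op 7: best P0=NH3 P1=NH3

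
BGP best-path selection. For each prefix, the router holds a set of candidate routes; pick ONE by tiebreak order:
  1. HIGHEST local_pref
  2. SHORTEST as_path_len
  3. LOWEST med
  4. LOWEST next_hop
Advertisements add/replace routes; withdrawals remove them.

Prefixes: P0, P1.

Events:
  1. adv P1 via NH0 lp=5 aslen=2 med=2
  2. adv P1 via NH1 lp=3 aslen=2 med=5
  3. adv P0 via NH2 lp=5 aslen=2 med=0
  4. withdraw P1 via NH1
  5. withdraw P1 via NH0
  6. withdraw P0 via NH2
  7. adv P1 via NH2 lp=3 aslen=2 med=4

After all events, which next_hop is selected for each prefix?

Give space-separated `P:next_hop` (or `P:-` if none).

Answer: P0:- P1:NH2

Derivation:
Op 1: best P0=- P1=NH0
Op 2: best P0=- P1=NH0
Op 3: best P0=NH2 P1=NH0
Op 4: best P0=NH2 P1=NH0
Op 5: best P0=NH2 P1=-
Op 6: best P0=- P1=-
Op 7: best P0=- P1=NH2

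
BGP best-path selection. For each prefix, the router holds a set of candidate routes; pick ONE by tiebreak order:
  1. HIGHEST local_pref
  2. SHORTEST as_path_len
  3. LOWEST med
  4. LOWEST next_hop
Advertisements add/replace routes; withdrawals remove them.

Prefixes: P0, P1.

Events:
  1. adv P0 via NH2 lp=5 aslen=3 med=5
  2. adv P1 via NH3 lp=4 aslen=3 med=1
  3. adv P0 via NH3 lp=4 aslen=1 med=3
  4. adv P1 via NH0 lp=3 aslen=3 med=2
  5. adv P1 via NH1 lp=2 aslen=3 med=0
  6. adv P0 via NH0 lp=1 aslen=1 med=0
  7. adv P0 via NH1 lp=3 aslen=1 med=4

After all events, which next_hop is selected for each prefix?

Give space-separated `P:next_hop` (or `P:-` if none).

Answer: P0:NH2 P1:NH3

Derivation:
Op 1: best P0=NH2 P1=-
Op 2: best P0=NH2 P1=NH3
Op 3: best P0=NH2 P1=NH3
Op 4: best P0=NH2 P1=NH3
Op 5: best P0=NH2 P1=NH3
Op 6: best P0=NH2 P1=NH3
Op 7: best P0=NH2 P1=NH3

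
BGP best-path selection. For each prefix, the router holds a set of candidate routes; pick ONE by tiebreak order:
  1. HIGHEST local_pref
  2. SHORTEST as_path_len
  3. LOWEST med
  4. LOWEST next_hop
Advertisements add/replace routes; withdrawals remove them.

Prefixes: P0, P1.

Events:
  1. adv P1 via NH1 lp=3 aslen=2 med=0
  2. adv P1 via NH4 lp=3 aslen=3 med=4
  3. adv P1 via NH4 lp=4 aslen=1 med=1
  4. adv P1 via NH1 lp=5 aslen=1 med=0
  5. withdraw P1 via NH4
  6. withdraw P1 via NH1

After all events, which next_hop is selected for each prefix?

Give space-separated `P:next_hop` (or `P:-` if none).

Answer: P0:- P1:-

Derivation:
Op 1: best P0=- P1=NH1
Op 2: best P0=- P1=NH1
Op 3: best P0=- P1=NH4
Op 4: best P0=- P1=NH1
Op 5: best P0=- P1=NH1
Op 6: best P0=- P1=-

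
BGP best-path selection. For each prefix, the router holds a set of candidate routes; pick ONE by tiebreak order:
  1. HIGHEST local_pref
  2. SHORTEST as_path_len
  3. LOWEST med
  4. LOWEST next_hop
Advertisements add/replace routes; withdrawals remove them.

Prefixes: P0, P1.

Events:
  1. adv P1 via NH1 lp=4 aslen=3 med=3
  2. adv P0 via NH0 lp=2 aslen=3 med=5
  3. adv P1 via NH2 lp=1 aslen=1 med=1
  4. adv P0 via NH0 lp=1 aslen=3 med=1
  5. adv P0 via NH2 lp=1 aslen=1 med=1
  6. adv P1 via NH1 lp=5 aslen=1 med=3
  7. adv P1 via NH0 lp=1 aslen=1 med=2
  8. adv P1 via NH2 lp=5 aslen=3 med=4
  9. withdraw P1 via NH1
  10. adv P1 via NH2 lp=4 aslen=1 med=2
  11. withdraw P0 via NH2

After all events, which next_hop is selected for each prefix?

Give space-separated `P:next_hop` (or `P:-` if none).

Op 1: best P0=- P1=NH1
Op 2: best P0=NH0 P1=NH1
Op 3: best P0=NH0 P1=NH1
Op 4: best P0=NH0 P1=NH1
Op 5: best P0=NH2 P1=NH1
Op 6: best P0=NH2 P1=NH1
Op 7: best P0=NH2 P1=NH1
Op 8: best P0=NH2 P1=NH1
Op 9: best P0=NH2 P1=NH2
Op 10: best P0=NH2 P1=NH2
Op 11: best P0=NH0 P1=NH2

Answer: P0:NH0 P1:NH2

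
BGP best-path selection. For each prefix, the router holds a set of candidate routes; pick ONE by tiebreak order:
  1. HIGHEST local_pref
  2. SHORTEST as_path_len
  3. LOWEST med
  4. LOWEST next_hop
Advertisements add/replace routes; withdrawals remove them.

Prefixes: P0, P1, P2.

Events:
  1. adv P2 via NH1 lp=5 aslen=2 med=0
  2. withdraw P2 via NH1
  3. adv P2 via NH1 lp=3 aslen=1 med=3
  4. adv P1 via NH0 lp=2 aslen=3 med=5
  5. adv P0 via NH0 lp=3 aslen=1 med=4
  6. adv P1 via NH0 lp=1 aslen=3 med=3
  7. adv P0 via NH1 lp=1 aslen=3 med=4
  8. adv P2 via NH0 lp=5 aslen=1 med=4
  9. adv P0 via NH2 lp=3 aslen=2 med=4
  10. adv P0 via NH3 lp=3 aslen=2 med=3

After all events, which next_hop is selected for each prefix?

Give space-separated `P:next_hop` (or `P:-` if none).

Op 1: best P0=- P1=- P2=NH1
Op 2: best P0=- P1=- P2=-
Op 3: best P0=- P1=- P2=NH1
Op 4: best P0=- P1=NH0 P2=NH1
Op 5: best P0=NH0 P1=NH0 P2=NH1
Op 6: best P0=NH0 P1=NH0 P2=NH1
Op 7: best P0=NH0 P1=NH0 P2=NH1
Op 8: best P0=NH0 P1=NH0 P2=NH0
Op 9: best P0=NH0 P1=NH0 P2=NH0
Op 10: best P0=NH0 P1=NH0 P2=NH0

Answer: P0:NH0 P1:NH0 P2:NH0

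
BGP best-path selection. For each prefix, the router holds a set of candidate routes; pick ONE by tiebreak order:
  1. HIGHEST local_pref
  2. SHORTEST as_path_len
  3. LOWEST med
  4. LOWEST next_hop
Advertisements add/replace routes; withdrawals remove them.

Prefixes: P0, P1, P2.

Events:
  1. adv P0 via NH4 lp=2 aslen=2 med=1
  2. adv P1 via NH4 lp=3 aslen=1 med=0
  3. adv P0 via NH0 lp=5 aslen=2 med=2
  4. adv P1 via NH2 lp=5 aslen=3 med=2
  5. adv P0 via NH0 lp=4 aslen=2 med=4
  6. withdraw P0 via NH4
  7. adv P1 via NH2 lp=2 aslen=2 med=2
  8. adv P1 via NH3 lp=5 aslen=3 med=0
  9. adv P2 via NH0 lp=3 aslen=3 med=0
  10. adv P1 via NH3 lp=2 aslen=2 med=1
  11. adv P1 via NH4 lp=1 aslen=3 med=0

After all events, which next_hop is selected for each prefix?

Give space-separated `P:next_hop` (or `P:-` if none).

Answer: P0:NH0 P1:NH3 P2:NH0

Derivation:
Op 1: best P0=NH4 P1=- P2=-
Op 2: best P0=NH4 P1=NH4 P2=-
Op 3: best P0=NH0 P1=NH4 P2=-
Op 4: best P0=NH0 P1=NH2 P2=-
Op 5: best P0=NH0 P1=NH2 P2=-
Op 6: best P0=NH0 P1=NH2 P2=-
Op 7: best P0=NH0 P1=NH4 P2=-
Op 8: best P0=NH0 P1=NH3 P2=-
Op 9: best P0=NH0 P1=NH3 P2=NH0
Op 10: best P0=NH0 P1=NH4 P2=NH0
Op 11: best P0=NH0 P1=NH3 P2=NH0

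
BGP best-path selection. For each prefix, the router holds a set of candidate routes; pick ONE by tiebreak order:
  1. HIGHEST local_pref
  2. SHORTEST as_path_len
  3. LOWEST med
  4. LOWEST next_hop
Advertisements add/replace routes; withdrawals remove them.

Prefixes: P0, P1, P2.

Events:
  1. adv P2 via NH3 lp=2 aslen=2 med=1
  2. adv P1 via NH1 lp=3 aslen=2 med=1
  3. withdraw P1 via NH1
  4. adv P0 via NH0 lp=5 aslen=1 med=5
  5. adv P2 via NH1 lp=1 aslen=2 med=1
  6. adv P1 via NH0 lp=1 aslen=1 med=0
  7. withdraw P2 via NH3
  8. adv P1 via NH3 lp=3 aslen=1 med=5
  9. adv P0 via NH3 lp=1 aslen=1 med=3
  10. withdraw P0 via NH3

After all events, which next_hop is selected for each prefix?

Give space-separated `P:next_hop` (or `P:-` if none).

Op 1: best P0=- P1=- P2=NH3
Op 2: best P0=- P1=NH1 P2=NH3
Op 3: best P0=- P1=- P2=NH3
Op 4: best P0=NH0 P1=- P2=NH3
Op 5: best P0=NH0 P1=- P2=NH3
Op 6: best P0=NH0 P1=NH0 P2=NH3
Op 7: best P0=NH0 P1=NH0 P2=NH1
Op 8: best P0=NH0 P1=NH3 P2=NH1
Op 9: best P0=NH0 P1=NH3 P2=NH1
Op 10: best P0=NH0 P1=NH3 P2=NH1

Answer: P0:NH0 P1:NH3 P2:NH1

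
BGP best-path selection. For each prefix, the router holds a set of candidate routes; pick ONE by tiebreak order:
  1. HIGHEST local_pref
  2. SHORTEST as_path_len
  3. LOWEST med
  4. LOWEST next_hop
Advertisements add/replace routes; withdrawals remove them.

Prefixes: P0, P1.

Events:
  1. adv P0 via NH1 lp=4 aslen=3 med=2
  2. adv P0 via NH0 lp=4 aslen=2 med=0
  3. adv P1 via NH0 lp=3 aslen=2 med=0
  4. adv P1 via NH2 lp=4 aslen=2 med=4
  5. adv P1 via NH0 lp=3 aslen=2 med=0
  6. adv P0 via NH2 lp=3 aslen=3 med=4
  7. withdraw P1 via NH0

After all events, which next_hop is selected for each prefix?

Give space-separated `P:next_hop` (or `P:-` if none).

Answer: P0:NH0 P1:NH2

Derivation:
Op 1: best P0=NH1 P1=-
Op 2: best P0=NH0 P1=-
Op 3: best P0=NH0 P1=NH0
Op 4: best P0=NH0 P1=NH2
Op 5: best P0=NH0 P1=NH2
Op 6: best P0=NH0 P1=NH2
Op 7: best P0=NH0 P1=NH2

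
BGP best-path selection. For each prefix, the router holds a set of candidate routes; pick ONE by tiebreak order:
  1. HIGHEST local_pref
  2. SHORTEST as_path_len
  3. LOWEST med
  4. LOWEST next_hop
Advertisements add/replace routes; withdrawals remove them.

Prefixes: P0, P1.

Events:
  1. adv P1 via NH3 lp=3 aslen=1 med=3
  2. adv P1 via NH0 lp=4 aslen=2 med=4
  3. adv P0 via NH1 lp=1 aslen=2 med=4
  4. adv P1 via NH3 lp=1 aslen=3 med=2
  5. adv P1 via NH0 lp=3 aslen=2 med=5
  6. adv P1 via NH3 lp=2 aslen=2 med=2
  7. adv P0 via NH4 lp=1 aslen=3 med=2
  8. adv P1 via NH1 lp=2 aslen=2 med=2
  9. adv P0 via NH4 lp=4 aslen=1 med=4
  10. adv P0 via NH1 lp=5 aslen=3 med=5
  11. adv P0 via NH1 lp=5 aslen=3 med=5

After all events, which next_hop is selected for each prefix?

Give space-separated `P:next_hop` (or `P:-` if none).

Op 1: best P0=- P1=NH3
Op 2: best P0=- P1=NH0
Op 3: best P0=NH1 P1=NH0
Op 4: best P0=NH1 P1=NH0
Op 5: best P0=NH1 P1=NH0
Op 6: best P0=NH1 P1=NH0
Op 7: best P0=NH1 P1=NH0
Op 8: best P0=NH1 P1=NH0
Op 9: best P0=NH4 P1=NH0
Op 10: best P0=NH1 P1=NH0
Op 11: best P0=NH1 P1=NH0

Answer: P0:NH1 P1:NH0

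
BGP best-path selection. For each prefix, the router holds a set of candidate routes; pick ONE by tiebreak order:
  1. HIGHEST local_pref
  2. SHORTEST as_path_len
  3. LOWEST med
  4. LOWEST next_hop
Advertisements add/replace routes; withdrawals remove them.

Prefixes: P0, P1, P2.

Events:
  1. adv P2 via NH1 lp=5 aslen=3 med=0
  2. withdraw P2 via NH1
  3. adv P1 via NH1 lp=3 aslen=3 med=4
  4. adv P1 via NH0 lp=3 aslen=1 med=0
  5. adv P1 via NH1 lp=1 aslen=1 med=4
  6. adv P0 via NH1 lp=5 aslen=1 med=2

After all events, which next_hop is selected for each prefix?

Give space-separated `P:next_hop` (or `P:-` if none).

Answer: P0:NH1 P1:NH0 P2:-

Derivation:
Op 1: best P0=- P1=- P2=NH1
Op 2: best P0=- P1=- P2=-
Op 3: best P0=- P1=NH1 P2=-
Op 4: best P0=- P1=NH0 P2=-
Op 5: best P0=- P1=NH0 P2=-
Op 6: best P0=NH1 P1=NH0 P2=-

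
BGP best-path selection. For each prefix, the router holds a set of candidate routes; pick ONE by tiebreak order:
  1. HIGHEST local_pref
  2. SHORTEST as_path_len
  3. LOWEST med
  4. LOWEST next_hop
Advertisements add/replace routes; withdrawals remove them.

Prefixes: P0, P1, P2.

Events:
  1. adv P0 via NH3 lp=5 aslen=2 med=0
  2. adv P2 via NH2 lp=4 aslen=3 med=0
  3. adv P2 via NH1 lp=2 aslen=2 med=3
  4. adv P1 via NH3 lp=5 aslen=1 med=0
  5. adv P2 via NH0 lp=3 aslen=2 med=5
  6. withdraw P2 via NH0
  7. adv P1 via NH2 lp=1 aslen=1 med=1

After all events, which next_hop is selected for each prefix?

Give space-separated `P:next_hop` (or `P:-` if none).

Op 1: best P0=NH3 P1=- P2=-
Op 2: best P0=NH3 P1=- P2=NH2
Op 3: best P0=NH3 P1=- P2=NH2
Op 4: best P0=NH3 P1=NH3 P2=NH2
Op 5: best P0=NH3 P1=NH3 P2=NH2
Op 6: best P0=NH3 P1=NH3 P2=NH2
Op 7: best P0=NH3 P1=NH3 P2=NH2

Answer: P0:NH3 P1:NH3 P2:NH2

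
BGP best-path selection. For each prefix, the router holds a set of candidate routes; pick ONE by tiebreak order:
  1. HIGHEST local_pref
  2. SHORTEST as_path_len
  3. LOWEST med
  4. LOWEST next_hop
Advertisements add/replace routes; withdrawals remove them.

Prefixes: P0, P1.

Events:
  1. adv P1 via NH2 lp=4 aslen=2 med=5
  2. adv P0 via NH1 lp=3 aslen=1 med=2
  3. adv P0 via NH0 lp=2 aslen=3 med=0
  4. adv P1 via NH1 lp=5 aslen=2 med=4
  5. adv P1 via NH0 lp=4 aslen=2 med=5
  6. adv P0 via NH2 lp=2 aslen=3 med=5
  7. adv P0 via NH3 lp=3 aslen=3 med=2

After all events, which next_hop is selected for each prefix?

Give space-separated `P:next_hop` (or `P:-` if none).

Answer: P0:NH1 P1:NH1

Derivation:
Op 1: best P0=- P1=NH2
Op 2: best P0=NH1 P1=NH2
Op 3: best P0=NH1 P1=NH2
Op 4: best P0=NH1 P1=NH1
Op 5: best P0=NH1 P1=NH1
Op 6: best P0=NH1 P1=NH1
Op 7: best P0=NH1 P1=NH1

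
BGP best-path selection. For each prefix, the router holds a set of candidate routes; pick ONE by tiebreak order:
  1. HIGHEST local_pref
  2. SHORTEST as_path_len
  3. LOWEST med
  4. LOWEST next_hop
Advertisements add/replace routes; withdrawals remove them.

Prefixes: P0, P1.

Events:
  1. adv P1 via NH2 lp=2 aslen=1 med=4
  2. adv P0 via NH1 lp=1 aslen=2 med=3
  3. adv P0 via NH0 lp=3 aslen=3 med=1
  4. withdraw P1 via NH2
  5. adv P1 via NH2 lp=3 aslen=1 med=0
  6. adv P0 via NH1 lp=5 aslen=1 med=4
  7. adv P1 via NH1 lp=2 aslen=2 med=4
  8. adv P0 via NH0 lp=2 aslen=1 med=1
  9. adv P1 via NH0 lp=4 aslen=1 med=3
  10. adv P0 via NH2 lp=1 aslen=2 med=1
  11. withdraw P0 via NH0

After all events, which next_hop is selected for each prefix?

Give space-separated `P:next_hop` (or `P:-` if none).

Op 1: best P0=- P1=NH2
Op 2: best P0=NH1 P1=NH2
Op 3: best P0=NH0 P1=NH2
Op 4: best P0=NH0 P1=-
Op 5: best P0=NH0 P1=NH2
Op 6: best P0=NH1 P1=NH2
Op 7: best P0=NH1 P1=NH2
Op 8: best P0=NH1 P1=NH2
Op 9: best P0=NH1 P1=NH0
Op 10: best P0=NH1 P1=NH0
Op 11: best P0=NH1 P1=NH0

Answer: P0:NH1 P1:NH0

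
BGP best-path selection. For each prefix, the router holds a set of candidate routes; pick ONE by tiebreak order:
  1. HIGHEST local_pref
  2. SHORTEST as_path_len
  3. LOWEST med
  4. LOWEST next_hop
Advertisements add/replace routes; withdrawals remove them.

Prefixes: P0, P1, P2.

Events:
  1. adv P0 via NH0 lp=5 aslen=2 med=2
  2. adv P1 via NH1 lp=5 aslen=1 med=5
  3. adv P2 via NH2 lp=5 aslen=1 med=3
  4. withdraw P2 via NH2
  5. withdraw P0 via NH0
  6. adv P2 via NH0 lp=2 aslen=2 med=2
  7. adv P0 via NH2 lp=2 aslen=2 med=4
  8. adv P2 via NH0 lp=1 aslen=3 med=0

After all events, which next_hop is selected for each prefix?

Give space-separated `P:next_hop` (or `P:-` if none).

Answer: P0:NH2 P1:NH1 P2:NH0

Derivation:
Op 1: best P0=NH0 P1=- P2=-
Op 2: best P0=NH0 P1=NH1 P2=-
Op 3: best P0=NH0 P1=NH1 P2=NH2
Op 4: best P0=NH0 P1=NH1 P2=-
Op 5: best P0=- P1=NH1 P2=-
Op 6: best P0=- P1=NH1 P2=NH0
Op 7: best P0=NH2 P1=NH1 P2=NH0
Op 8: best P0=NH2 P1=NH1 P2=NH0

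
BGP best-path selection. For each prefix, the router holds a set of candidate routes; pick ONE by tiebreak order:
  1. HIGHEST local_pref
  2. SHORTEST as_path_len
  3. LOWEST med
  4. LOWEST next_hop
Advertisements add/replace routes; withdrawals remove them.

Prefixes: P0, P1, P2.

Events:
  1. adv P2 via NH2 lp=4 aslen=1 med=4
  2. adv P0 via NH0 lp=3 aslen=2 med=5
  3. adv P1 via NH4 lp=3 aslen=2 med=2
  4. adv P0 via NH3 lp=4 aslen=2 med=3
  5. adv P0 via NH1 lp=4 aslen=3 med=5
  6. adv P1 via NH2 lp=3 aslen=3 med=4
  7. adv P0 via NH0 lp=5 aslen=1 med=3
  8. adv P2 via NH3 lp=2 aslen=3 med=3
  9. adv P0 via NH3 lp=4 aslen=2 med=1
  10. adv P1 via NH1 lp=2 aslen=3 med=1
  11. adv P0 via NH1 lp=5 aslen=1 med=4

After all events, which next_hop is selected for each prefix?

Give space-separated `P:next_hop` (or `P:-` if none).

Op 1: best P0=- P1=- P2=NH2
Op 2: best P0=NH0 P1=- P2=NH2
Op 3: best P0=NH0 P1=NH4 P2=NH2
Op 4: best P0=NH3 P1=NH4 P2=NH2
Op 5: best P0=NH3 P1=NH4 P2=NH2
Op 6: best P0=NH3 P1=NH4 P2=NH2
Op 7: best P0=NH0 P1=NH4 P2=NH2
Op 8: best P0=NH0 P1=NH4 P2=NH2
Op 9: best P0=NH0 P1=NH4 P2=NH2
Op 10: best P0=NH0 P1=NH4 P2=NH2
Op 11: best P0=NH0 P1=NH4 P2=NH2

Answer: P0:NH0 P1:NH4 P2:NH2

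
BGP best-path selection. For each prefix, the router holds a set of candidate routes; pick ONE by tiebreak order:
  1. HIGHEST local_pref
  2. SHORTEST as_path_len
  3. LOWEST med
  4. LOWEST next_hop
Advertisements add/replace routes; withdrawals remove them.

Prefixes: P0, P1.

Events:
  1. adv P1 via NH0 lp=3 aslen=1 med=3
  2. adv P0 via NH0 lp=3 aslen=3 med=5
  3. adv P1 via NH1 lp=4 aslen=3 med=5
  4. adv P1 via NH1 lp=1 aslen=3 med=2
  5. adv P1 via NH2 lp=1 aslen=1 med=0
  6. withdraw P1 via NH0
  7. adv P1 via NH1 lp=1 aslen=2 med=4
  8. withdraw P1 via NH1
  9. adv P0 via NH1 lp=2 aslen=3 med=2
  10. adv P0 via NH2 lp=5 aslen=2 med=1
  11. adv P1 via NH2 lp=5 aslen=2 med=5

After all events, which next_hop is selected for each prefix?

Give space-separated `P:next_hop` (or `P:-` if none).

Answer: P0:NH2 P1:NH2

Derivation:
Op 1: best P0=- P1=NH0
Op 2: best P0=NH0 P1=NH0
Op 3: best P0=NH0 P1=NH1
Op 4: best P0=NH0 P1=NH0
Op 5: best P0=NH0 P1=NH0
Op 6: best P0=NH0 P1=NH2
Op 7: best P0=NH0 P1=NH2
Op 8: best P0=NH0 P1=NH2
Op 9: best P0=NH0 P1=NH2
Op 10: best P0=NH2 P1=NH2
Op 11: best P0=NH2 P1=NH2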